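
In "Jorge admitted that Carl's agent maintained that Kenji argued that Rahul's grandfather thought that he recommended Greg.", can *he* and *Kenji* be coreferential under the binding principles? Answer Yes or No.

Yes

*Kenji* is an R-expression; Principle C requires it to be free (not bound by any c-commanding expression).
— he: subject of the clause headed by 'recommended'; the pronoun does not c-command the R-expression — coreference allowed.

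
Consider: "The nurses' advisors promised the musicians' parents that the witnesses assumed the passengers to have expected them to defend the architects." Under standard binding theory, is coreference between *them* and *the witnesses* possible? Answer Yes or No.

Yes

*the witnesses* is an R-expression; Principle C requires it to be free (not bound by any c-commanding expression).
— them: subject of the clause headed by 'defend'; the pronoun does not c-command the R-expression — coreference allowed.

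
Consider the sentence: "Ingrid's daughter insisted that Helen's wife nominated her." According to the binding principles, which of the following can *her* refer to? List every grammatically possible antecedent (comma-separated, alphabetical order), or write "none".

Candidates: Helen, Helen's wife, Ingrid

Helen, Ingrid

*her* is a pronoun; Principle B requires it to be free in its binding domain — the clause headed by 'nominated'.
— Helen: possessor inside the subject DP of the clause headed by 'nominated'; does not c-command the pronoun — Principle B does not apply; allowed.
— Helen's wife: subject of the clause headed by 'nominated'; c-commands the pronoun within its binding domain — blocked (Principle B).
— Ingrid: possessor inside the subject DP of the matrix clause; does not c-command the pronoun — Principle B does not apply; allowed.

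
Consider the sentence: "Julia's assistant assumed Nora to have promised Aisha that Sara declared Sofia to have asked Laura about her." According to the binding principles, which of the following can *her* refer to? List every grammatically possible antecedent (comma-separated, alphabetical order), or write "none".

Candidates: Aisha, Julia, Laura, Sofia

Aisha, Julia

*her* is a pronoun; Principle B requires it to be free in its binding domain — the clause headed by 'asked'.
— Aisha: object of the clause headed by 'promised'; c-commands the pronoun but lies outside its binding domain — allowed.
— Julia: possessor inside the subject DP of the matrix clause; does not c-command the pronoun — Principle B does not apply; allowed.
— Laura: object of the clause headed by 'asked'; c-commands the pronoun within its binding domain — blocked (Principle B).
— Sofia: subject of the clause headed by 'asked'; c-commands the pronoun within its binding domain — blocked (Principle B).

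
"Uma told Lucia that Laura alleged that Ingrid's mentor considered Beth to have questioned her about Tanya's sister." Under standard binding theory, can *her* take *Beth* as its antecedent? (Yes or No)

No

*her* is a pronoun; Principle B requires it to be free in its binding domain — the clause headed by 'questioned'.
— Beth: subject of the clause headed by 'questioned'; c-commands the pronoun within its binding domain — blocked (Principle B).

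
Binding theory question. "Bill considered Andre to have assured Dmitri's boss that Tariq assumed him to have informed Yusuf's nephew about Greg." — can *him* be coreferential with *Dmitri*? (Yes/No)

Yes

*him* is a pronoun; Principle B requires it to be free in its binding domain — the clause headed by 'assumed'.
— Dmitri: possessor inside the object DP of the clause headed by 'assured'; does not c-command the pronoun — Principle B does not apply; allowed.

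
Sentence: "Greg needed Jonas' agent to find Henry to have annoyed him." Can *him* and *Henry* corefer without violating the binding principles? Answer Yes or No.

*Henry* is an R-expression; Principle C requires it to be free (not bound by any c-commanding expression).
— him: object of the clause headed by 'annoyed'; the R-expression locally c-commands the pronoun — coreference blocked (Principle B on the pronoun).

No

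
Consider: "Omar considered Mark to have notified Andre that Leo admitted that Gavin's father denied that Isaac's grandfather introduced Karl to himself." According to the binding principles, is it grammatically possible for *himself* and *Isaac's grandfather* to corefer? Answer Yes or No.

Yes

*himself* is a reflexive; Principle A requires it to be bound within its binding domain — the clause headed by 'introduced'.
— Isaac's grandfather: subject of the clause headed by 'introduced'; c-commands the reflexive within its binding domain — allowed (Principle A).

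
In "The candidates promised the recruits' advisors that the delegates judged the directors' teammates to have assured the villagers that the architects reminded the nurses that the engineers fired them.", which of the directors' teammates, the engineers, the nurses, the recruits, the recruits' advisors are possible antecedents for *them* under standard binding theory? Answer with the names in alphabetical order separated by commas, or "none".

the directors' teammates, the nurses, the recruits, the recruits' advisors

*them* is a pronoun; Principle B requires it to be free in its binding domain — the clause headed by 'fired'.
— the directors' teammates: subject of the clause headed by 'assured'; c-commands the pronoun but lies outside its binding domain — allowed.
— the engineers: subject of the clause headed by 'fired'; c-commands the pronoun within its binding domain — blocked (Principle B).
— the nurses: object of the clause headed by 'reminded'; c-commands the pronoun but lies outside its binding domain — allowed.
— the recruits: possessor inside the object DP of the matrix clause; does not c-command the pronoun — Principle B does not apply; allowed.
— the recruits' advisors: object of the matrix clause; c-commands the pronoun but lies outside its binding domain — allowed.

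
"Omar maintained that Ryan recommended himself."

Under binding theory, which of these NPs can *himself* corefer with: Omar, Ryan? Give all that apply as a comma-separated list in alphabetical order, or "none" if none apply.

*himself* is a reflexive; Principle A requires it to be bound within its binding domain — the clause headed by 'recommended'.
— Omar: subject of the matrix clause; c-commands the reflexive but lies outside its binding domain — cannot bind it (Principle A).
— Ryan: subject of the clause headed by 'recommended'; c-commands the reflexive within its binding domain — allowed (Principle A).

Ryan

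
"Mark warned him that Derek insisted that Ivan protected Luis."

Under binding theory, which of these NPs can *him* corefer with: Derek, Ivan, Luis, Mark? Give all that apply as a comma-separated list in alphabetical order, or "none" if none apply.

*him* is a pronoun; Principle B requires it to be free in its binding domain — the matrix clause.
— Derek: subject of the clause headed by 'insisted'; is c-commanded by the pronoun; coreference would bind this R-expression — blocked (Principle C).
— Ivan: subject of the clause headed by 'protected'; is c-commanded by the pronoun; coreference would bind this R-expression — blocked (Principle C).
— Luis: object of the clause headed by 'protected'; is c-commanded by the pronoun; coreference would bind this R-expression — blocked (Principle C).
— Mark: subject of the matrix clause; c-commands the pronoun within its binding domain — blocked (Principle B).

none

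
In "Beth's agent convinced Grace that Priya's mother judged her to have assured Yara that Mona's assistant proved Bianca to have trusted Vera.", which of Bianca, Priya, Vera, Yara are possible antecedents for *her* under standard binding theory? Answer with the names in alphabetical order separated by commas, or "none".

Priya

*her* is a pronoun; Principle B requires it to be free in its binding domain — the clause headed by 'judged'.
— Bianca: subject of the clause headed by 'trusted'; is c-commanded by the pronoun; coreference would bind this R-expression — blocked (Principle C).
— Priya: possessor inside the subject DP of the clause headed by 'judged'; does not c-command the pronoun — Principle B does not apply; allowed.
— Vera: object of the clause headed by 'trusted'; is c-commanded by the pronoun; coreference would bind this R-expression — blocked (Principle C).
— Yara: object of the clause headed by 'assured'; is c-commanded by the pronoun; coreference would bind this R-expression — blocked (Principle C).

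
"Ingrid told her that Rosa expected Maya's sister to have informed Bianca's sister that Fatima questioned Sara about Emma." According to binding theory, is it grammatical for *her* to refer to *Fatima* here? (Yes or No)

No

*Fatima* is an R-expression; Principle C requires it to be free (not bound by any c-commanding expression).
— her: object of the matrix clause; the pronoun c-commands the R-expression — coreference blocked (Principle C).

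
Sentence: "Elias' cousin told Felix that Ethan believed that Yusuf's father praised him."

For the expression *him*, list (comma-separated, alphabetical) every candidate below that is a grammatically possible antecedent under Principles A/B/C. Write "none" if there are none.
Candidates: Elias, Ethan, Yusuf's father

*him* is a pronoun; Principle B requires it to be free in its binding domain — the clause headed by 'praised'.
— Elias: possessor inside the subject DP of the matrix clause; does not c-command the pronoun — Principle B does not apply; allowed.
— Ethan: subject of the clause headed by 'believed'; c-commands the pronoun but lies outside its binding domain — allowed.
— Yusuf's father: subject of the clause headed by 'praised'; c-commands the pronoun within its binding domain — blocked (Principle B).

Elias, Ethan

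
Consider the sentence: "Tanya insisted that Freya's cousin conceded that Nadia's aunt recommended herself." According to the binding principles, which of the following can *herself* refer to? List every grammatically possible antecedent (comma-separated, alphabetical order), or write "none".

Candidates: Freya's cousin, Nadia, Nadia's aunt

Nadia's aunt

*herself* is a reflexive; Principle A requires it to be bound within its binding domain — the clause headed by 'recommended'.
— Freya's cousin: subject of the clause headed by 'conceded'; c-commands the reflexive but lies outside its binding domain — cannot bind it (Principle A).
— Nadia: possessor inside the subject DP of the clause headed by 'recommended'; does not c-command the reflexive — cannot bind it (Principle A).
— Nadia's aunt: subject of the clause headed by 'recommended'; c-commands the reflexive within its binding domain — allowed (Principle A).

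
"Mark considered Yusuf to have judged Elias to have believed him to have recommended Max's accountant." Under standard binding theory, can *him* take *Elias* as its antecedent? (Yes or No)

*him* is a pronoun; Principle B requires it to be free in its binding domain — the clause headed by 'believed'.
— Elias: subject of the clause headed by 'believed'; c-commands the pronoun within its binding domain — blocked (Principle B).

No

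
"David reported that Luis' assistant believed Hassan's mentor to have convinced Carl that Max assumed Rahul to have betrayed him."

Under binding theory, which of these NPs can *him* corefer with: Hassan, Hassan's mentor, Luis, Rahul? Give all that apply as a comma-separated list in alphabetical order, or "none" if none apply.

*him* is a pronoun; Principle B requires it to be free in its binding domain — the clause headed by 'betrayed'.
— Hassan: possessor inside the subject DP of the clause headed by 'convinced'; does not c-command the pronoun — Principle B does not apply; allowed.
— Hassan's mentor: subject of the clause headed by 'convinced'; c-commands the pronoun but lies outside its binding domain — allowed.
— Luis: possessor inside the subject DP of the clause headed by 'believed'; does not c-command the pronoun — Principle B does not apply; allowed.
— Rahul: subject of the clause headed by 'betrayed'; c-commands the pronoun within its binding domain — blocked (Principle B).

Hassan, Hassan's mentor, Luis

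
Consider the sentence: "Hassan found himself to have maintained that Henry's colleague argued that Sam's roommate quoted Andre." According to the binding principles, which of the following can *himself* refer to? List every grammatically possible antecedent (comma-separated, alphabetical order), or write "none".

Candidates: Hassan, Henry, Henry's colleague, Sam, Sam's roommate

Hassan

*himself* is a reflexive; Principle A requires it to be bound within its binding domain — the matrix clause.
— Hassan: subject of the matrix clause; c-commands the reflexive within its binding domain — allowed (Principle A).
— Henry: possessor inside the subject DP of the clause headed by 'argued'; does not c-command the reflexive — cannot bind it (Principle A).
— Henry's colleague: subject of the clause headed by 'argued'; does not c-command the reflexive — cannot bind it (Principle A).
— Sam: possessor inside the subject DP of the clause headed by 'quoted'; does not c-command the reflexive — cannot bind it (Principle A).
— Sam's roommate: subject of the clause headed by 'quoted'; does not c-command the reflexive — cannot bind it (Principle A).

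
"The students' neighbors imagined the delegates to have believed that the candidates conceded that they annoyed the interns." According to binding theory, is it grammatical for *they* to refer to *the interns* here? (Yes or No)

*the interns* is an R-expression; Principle C requires it to be free (not bound by any c-commanding expression).
— they: subject of the clause headed by 'annoyed'; the pronoun c-commands the R-expression — coreference blocked (Principle C).

No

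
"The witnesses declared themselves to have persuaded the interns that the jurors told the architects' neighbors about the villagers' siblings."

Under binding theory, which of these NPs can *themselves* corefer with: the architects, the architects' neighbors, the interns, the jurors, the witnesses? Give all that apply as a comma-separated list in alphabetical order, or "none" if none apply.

the witnesses

*themselves* is a reflexive; Principle A requires it to be bound within its binding domain — the matrix clause.
— the architects: possessor inside the object DP of the clause headed by 'told'; does not c-command the reflexive — cannot bind it (Principle A).
— the architects' neighbors: object of the clause headed by 'told'; does not c-command the reflexive — cannot bind it (Principle A).
— the interns: object of the clause headed by 'persuaded'; does not c-command the reflexive — cannot bind it (Principle A).
— the jurors: subject of the clause headed by 'told'; does not c-command the reflexive — cannot bind it (Principle A).
— the witnesses: subject of the matrix clause; c-commands the reflexive within its binding domain — allowed (Principle A).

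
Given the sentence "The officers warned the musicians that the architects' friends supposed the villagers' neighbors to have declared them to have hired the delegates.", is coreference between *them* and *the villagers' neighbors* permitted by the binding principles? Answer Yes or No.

*them* is a pronoun; Principle B requires it to be free in its binding domain — the clause headed by 'declared'.
— the villagers' neighbors: subject of the clause headed by 'declared'; c-commands the pronoun within its binding domain — blocked (Principle B).

No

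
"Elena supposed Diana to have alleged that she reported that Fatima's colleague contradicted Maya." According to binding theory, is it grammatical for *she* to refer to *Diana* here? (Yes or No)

*Diana* is an R-expression; Principle C requires it to be free (not bound by any c-commanding expression).
— she: subject of the clause headed by 'reported'; the pronoun does not c-command the R-expression — coreference allowed.

Yes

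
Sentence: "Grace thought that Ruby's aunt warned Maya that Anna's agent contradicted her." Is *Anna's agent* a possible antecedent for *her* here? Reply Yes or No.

*her* is a pronoun; Principle B requires it to be free in its binding domain — the clause headed by 'contradicted'.
— Anna's agent: subject of the clause headed by 'contradicted'; c-commands the pronoun within its binding domain — blocked (Principle B).

No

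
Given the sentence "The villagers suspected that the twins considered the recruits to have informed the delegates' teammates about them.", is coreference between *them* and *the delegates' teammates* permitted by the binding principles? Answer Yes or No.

*them* is a pronoun; Principle B requires it to be free in its binding domain — the clause headed by 'informed'.
— the delegates' teammates: object of the clause headed by 'informed'; c-commands the pronoun within its binding domain — blocked (Principle B).

No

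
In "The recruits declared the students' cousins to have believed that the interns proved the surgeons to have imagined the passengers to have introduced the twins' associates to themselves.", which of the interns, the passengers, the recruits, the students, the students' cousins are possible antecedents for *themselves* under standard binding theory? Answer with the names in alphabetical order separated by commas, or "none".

*themselves* is a reflexive; Principle A requires it to be bound within its binding domain — the clause headed by 'introduced'.
— the interns: subject of the clause headed by 'proved'; c-commands the reflexive but lies outside its binding domain — cannot bind it (Principle A).
— the passengers: subject of the clause headed by 'introduced'; c-commands the reflexive within its binding domain — allowed (Principle A).
— the recruits: subject of the matrix clause; c-commands the reflexive but lies outside its binding domain — cannot bind it (Principle A).
— the students: possessor inside the subject DP of the clause headed by 'believed'; does not c-command the reflexive — cannot bind it (Principle A).
— the students' cousins: subject of the clause headed by 'believed'; c-commands the reflexive but lies outside its binding domain — cannot bind it (Principle A).

the passengers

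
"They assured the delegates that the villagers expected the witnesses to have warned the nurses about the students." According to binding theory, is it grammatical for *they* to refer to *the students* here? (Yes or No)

No

*the students* is an R-expression; Principle C requires it to be free (not bound by any c-commanding expression).
— they: subject of the matrix clause; the pronoun c-commands the R-expression — coreference blocked (Principle C).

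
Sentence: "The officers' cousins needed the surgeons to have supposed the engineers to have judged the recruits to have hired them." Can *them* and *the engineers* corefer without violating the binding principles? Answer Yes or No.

Yes

*the engineers* is an R-expression; Principle C requires it to be free (not bound by any c-commanding expression).
— them: object of the clause headed by 'hired'; the pronoun does not c-command the R-expression — coreference allowed.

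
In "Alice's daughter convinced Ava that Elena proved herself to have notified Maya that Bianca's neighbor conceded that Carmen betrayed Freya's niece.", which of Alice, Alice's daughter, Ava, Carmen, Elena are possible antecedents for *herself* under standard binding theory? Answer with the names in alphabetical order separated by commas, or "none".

*herself* is a reflexive; Principle A requires it to be bound within its binding domain — the clause headed by 'proved'.
— Alice: possessor inside the subject DP of the matrix clause; does not c-command the reflexive — cannot bind it (Principle A).
— Alice's daughter: subject of the matrix clause; c-commands the reflexive but lies outside its binding domain — cannot bind it (Principle A).
— Ava: object of the matrix clause; c-commands the reflexive but lies outside its binding domain — cannot bind it (Principle A).
— Carmen: subject of the clause headed by 'betrayed'; does not c-command the reflexive — cannot bind it (Principle A).
— Elena: subject of the clause headed by 'proved'; c-commands the reflexive within its binding domain — allowed (Principle A).

Elena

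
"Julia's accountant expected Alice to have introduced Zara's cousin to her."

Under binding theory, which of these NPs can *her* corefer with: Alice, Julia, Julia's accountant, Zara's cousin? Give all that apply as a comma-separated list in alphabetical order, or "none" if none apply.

*her* is a pronoun; Principle B requires it to be free in its binding domain — the clause headed by 'introduced'.
— Alice: subject of the clause headed by 'introduced'; c-commands the pronoun within its binding domain — blocked (Principle B).
— Julia: possessor inside the subject DP of the matrix clause; does not c-command the pronoun — Principle B does not apply; allowed.
— Julia's accountant: subject of the matrix clause; c-commands the pronoun but lies outside its binding domain — allowed.
— Zara's cousin: object of the clause headed by 'introduced'; c-commands the pronoun within its binding domain — blocked (Principle B).

Julia, Julia's accountant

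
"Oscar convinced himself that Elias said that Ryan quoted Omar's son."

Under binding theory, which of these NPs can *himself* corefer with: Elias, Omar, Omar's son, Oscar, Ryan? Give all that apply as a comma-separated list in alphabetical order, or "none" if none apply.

*himself* is a reflexive; Principle A requires it to be bound within its binding domain — the matrix clause.
— Elias: subject of the clause headed by 'said'; does not c-command the reflexive — cannot bind it (Principle A).
— Omar: possessor inside the object DP of the clause headed by 'quoted'; does not c-command the reflexive — cannot bind it (Principle A).
— Omar's son: object of the clause headed by 'quoted'; does not c-command the reflexive — cannot bind it (Principle A).
— Oscar: subject of the matrix clause; c-commands the reflexive within its binding domain — allowed (Principle A).
— Ryan: subject of the clause headed by 'quoted'; does not c-command the reflexive — cannot bind it (Principle A).

Oscar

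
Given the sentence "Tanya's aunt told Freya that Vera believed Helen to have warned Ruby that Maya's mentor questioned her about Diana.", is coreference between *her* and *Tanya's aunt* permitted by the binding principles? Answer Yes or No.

Yes

*her* is a pronoun; Principle B requires it to be free in its binding domain — the clause headed by 'questioned'.
— Tanya's aunt: subject of the matrix clause; c-commands the pronoun but lies outside its binding domain — allowed.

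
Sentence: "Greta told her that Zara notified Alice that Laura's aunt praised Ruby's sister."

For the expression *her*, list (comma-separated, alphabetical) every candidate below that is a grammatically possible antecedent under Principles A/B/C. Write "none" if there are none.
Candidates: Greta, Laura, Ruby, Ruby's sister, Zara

*her* is a pronoun; Principle B requires it to be free in its binding domain — the matrix clause.
— Greta: subject of the matrix clause; c-commands the pronoun within its binding domain — blocked (Principle B).
— Laura: possessor inside the subject DP of the clause headed by 'praised'; is c-commanded by the pronoun; coreference would bind this R-expression — blocked (Principle C).
— Ruby: possessor inside the object DP of the clause headed by 'praised'; is c-commanded by the pronoun; coreference would bind this R-expression — blocked (Principle C).
— Ruby's sister: object of the clause headed by 'praised'; is c-commanded by the pronoun; coreference would bind this R-expression — blocked (Principle C).
— Zara: subject of the clause headed by 'notified'; is c-commanded by the pronoun; coreference would bind this R-expression — blocked (Principle C).

none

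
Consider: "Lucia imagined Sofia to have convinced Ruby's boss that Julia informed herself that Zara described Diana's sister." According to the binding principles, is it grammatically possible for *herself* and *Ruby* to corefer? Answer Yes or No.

No

*herself* is a reflexive; Principle A requires it to be bound within its binding domain — the clause headed by 'informed'.
— Ruby: possessor inside the object DP of the clause headed by 'convinced'; does not c-command the reflexive — cannot bind it (Principle A).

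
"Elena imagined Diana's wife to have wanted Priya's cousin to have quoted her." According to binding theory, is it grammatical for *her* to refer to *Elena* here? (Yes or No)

Yes

*Elena* is an R-expression; Principle C requires it to be free (not bound by any c-commanding expression).
— her: object of the clause headed by 'quoted'; the pronoun does not c-command the R-expression — coreference allowed.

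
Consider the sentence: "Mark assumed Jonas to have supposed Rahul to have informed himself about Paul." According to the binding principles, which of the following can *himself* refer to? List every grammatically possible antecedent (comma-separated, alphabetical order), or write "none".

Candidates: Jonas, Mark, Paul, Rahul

*himself* is a reflexive; Principle A requires it to be bound within its binding domain — the clause headed by 'informed'.
— Jonas: subject of the clause headed by 'supposed'; c-commands the reflexive but lies outside its binding domain — cannot bind it (Principle A).
— Mark: subject of the matrix clause; c-commands the reflexive but lies outside its binding domain — cannot bind it (Principle A).
— Paul: second object of the clause headed by 'informed'; does not c-command the reflexive — cannot bind it (Principle A).
— Rahul: subject of the clause headed by 'informed'; c-commands the reflexive within its binding domain — allowed (Principle A).

Rahul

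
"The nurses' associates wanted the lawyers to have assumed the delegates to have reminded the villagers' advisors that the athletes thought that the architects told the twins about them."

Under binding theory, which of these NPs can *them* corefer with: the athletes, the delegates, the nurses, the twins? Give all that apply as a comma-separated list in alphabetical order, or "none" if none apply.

*them* is a pronoun; Principle B requires it to be free in its binding domain — the clause headed by 'told'.
— the athletes: subject of the clause headed by 'thought'; c-commands the pronoun but lies outside its binding domain — allowed.
— the delegates: subject of the clause headed by 'reminded'; c-commands the pronoun but lies outside its binding domain — allowed.
— the nurses: possessor inside the subject DP of the matrix clause; does not c-command the pronoun — Principle B does not apply; allowed.
— the twins: object of the clause headed by 'told'; c-commands the pronoun within its binding domain — blocked (Principle B).

the athletes, the delegates, the nurses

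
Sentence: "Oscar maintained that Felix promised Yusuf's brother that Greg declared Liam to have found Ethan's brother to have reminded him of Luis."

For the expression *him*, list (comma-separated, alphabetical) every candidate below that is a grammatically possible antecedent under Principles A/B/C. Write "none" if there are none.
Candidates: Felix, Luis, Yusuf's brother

*him* is a pronoun; Principle B requires it to be free in its binding domain — the clause headed by 'reminded'.
— Felix: subject of the clause headed by 'promised'; c-commands the pronoun but lies outside its binding domain — allowed.
— Luis: second object of the clause headed by 'reminded'; is c-commanded by the pronoun; coreference would bind this R-expression — blocked (Principle C).
— Yusuf's brother: object of the clause headed by 'promised'; c-commands the pronoun but lies outside its binding domain — allowed.

Felix, Yusuf's brother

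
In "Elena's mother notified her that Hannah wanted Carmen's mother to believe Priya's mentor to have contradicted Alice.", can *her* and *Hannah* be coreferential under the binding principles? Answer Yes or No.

No

*Hannah* is an R-expression; Principle C requires it to be free (not bound by any c-commanding expression).
— her: object of the matrix clause; the pronoun c-commands the R-expression — coreference blocked (Principle C).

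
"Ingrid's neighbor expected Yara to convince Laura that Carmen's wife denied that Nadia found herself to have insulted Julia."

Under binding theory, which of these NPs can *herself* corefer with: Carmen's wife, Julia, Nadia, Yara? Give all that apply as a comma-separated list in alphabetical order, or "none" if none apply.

*herself* is a reflexive; Principle A requires it to be bound within its binding domain — the clause headed by 'found'.
— Carmen's wife: subject of the clause headed by 'denied'; c-commands the reflexive but lies outside its binding domain — cannot bind it (Principle A).
— Julia: object of the clause headed by 'insulted'; does not c-command the reflexive — cannot bind it (Principle A).
— Nadia: subject of the clause headed by 'found'; c-commands the reflexive within its binding domain — allowed (Principle A).
— Yara: subject of the clause headed by 'convince'; c-commands the reflexive but lies outside its binding domain — cannot bind it (Principle A).

Nadia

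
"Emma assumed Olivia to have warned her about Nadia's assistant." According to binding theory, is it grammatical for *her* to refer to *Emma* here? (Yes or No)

*Emma* is an R-expression; Principle C requires it to be free (not bound by any c-commanding expression).
— her: object of the clause headed by 'warned'; the pronoun does not c-command the R-expression — coreference allowed.

Yes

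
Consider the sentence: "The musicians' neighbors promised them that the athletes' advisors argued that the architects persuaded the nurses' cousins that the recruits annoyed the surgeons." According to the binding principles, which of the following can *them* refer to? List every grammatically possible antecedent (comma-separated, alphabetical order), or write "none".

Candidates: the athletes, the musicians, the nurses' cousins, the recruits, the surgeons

*them* is a pronoun; Principle B requires it to be free in its binding domain — the matrix clause.
— the athletes: possessor inside the subject DP of the clause headed by 'argued'; is c-commanded by the pronoun; coreference would bind this R-expression — blocked (Principle C).
— the musicians: possessor inside the subject DP of the matrix clause; does not c-command the pronoun — Principle B does not apply; allowed.
— the nurses' cousins: object of the clause headed by 'persuaded'; is c-commanded by the pronoun; coreference would bind this R-expression — blocked (Principle C).
— the recruits: subject of the clause headed by 'annoyed'; is c-commanded by the pronoun; coreference would bind this R-expression — blocked (Principle C).
— the surgeons: object of the clause headed by 'annoyed'; is c-commanded by the pronoun; coreference would bind this R-expression — blocked (Principle C).

the musicians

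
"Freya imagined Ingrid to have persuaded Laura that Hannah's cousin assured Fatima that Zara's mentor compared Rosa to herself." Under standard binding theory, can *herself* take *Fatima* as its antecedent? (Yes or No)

No

*herself* is a reflexive; Principle A requires it to be bound within its binding domain — the clause headed by 'compared'.
— Fatima: object of the clause headed by 'assured'; c-commands the reflexive but lies outside its binding domain — cannot bind it (Principle A).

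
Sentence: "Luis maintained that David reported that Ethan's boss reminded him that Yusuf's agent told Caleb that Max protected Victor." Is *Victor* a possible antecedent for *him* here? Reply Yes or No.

No

*him* is a pronoun; Principle B requires it to be free in its binding domain — the clause headed by 'reminded'.
— Victor: object of the clause headed by 'protected'; is c-commanded by the pronoun; coreference would bind this R-expression — blocked (Principle C).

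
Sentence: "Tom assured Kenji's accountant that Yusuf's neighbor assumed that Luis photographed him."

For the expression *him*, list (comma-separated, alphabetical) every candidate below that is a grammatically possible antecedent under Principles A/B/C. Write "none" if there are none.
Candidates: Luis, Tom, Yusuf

Tom, Yusuf

*him* is a pronoun; Principle B requires it to be free in its binding domain — the clause headed by 'photographed'.
— Luis: subject of the clause headed by 'photographed'; c-commands the pronoun within its binding domain — blocked (Principle B).
— Tom: subject of the matrix clause; c-commands the pronoun but lies outside its binding domain — allowed.
— Yusuf: possessor inside the subject DP of the clause headed by 'assumed'; does not c-command the pronoun — Principle B does not apply; allowed.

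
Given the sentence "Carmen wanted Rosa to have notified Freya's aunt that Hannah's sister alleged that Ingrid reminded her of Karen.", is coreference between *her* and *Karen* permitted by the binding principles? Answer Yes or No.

*her* is a pronoun; Principle B requires it to be free in its binding domain — the clause headed by 'reminded'.
— Karen: second object of the clause headed by 'reminded'; is c-commanded by the pronoun; coreference would bind this R-expression — blocked (Principle C).

No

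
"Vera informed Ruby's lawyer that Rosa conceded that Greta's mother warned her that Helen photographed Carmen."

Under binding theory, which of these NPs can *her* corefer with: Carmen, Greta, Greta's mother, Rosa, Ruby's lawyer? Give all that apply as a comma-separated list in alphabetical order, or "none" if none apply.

*her* is a pronoun; Principle B requires it to be free in its binding domain — the clause headed by 'warned'.
— Carmen: object of the clause headed by 'photographed'; is c-commanded by the pronoun; coreference would bind this R-expression — blocked (Principle C).
— Greta: possessor inside the subject DP of the clause headed by 'warned'; does not c-command the pronoun — Principle B does not apply; allowed.
— Greta's mother: subject of the clause headed by 'warned'; c-commands the pronoun within its binding domain — blocked (Principle B).
— Rosa: subject of the clause headed by 'conceded'; c-commands the pronoun but lies outside its binding domain — allowed.
— Ruby's lawyer: object of the matrix clause; c-commands the pronoun but lies outside its binding domain — allowed.

Greta, Rosa, Ruby's lawyer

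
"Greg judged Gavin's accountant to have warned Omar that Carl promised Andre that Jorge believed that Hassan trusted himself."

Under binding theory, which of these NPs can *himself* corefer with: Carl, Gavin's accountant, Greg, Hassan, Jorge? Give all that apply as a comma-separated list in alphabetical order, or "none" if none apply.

Hassan

*himself* is a reflexive; Principle A requires it to be bound within its binding domain — the clause headed by 'trusted'.
— Carl: subject of the clause headed by 'promised'; c-commands the reflexive but lies outside its binding domain — cannot bind it (Principle A).
— Gavin's accountant: subject of the clause headed by 'warned'; c-commands the reflexive but lies outside its binding domain — cannot bind it (Principle A).
— Greg: subject of the matrix clause; c-commands the reflexive but lies outside its binding domain — cannot bind it (Principle A).
— Hassan: subject of the clause headed by 'trusted'; c-commands the reflexive within its binding domain — allowed (Principle A).
— Jorge: subject of the clause headed by 'believed'; c-commands the reflexive but lies outside its binding domain — cannot bind it (Principle A).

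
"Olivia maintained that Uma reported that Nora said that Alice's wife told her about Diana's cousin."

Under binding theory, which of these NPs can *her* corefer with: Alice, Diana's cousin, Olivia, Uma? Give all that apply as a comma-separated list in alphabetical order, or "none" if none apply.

Alice, Olivia, Uma

*her* is a pronoun; Principle B requires it to be free in its binding domain — the clause headed by 'told'.
— Alice: possessor inside the subject DP of the clause headed by 'told'; does not c-command the pronoun — Principle B does not apply; allowed.
— Diana's cousin: second object of the clause headed by 'told'; is c-commanded by the pronoun; coreference would bind this R-expression — blocked (Principle C).
— Olivia: subject of the matrix clause; c-commands the pronoun but lies outside its binding domain — allowed.
— Uma: subject of the clause headed by 'reported'; c-commands the pronoun but lies outside its binding domain — allowed.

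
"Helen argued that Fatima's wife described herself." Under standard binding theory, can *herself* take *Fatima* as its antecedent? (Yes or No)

*herself* is a reflexive; Principle A requires it to be bound within its binding domain — the clause headed by 'described'.
— Fatima: possessor inside the subject DP of the clause headed by 'described'; does not c-command the reflexive — cannot bind it (Principle A).

No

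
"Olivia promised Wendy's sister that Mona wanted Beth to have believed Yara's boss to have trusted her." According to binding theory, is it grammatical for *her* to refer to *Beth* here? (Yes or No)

Yes

*Beth* is an R-expression; Principle C requires it to be free (not bound by any c-commanding expression).
— her: object of the clause headed by 'trusted'; the pronoun does not c-command the R-expression — coreference allowed.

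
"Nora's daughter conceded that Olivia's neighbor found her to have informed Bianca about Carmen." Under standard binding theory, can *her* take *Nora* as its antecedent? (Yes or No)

*her* is a pronoun; Principle B requires it to be free in its binding domain — the clause headed by 'found'.
— Nora: possessor inside the subject DP of the matrix clause; does not c-command the pronoun — Principle B does not apply; allowed.

Yes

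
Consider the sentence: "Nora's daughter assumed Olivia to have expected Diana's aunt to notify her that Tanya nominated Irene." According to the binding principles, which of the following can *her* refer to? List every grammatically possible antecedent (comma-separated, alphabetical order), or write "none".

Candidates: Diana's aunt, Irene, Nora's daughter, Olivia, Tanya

*her* is a pronoun; Principle B requires it to be free in its binding domain — the clause headed by 'notify'.
— Diana's aunt: subject of the clause headed by 'notify'; c-commands the pronoun within its binding domain — blocked (Principle B).
— Irene: object of the clause headed by 'nominated'; is c-commanded by the pronoun; coreference would bind this R-expression — blocked (Principle C).
— Nora's daughter: subject of the matrix clause; c-commands the pronoun but lies outside its binding domain — allowed.
— Olivia: subject of the clause headed by 'expected'; c-commands the pronoun but lies outside its binding domain — allowed.
— Tanya: subject of the clause headed by 'nominated'; is c-commanded by the pronoun; coreference would bind this R-expression — blocked (Principle C).

Nora's daughter, Olivia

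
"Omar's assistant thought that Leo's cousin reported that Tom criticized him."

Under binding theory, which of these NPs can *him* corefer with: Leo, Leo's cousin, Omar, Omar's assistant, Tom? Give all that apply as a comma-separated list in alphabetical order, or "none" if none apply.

*him* is a pronoun; Principle B requires it to be free in its binding domain — the clause headed by 'criticized'.
— Leo: possessor inside the subject DP of the clause headed by 'reported'; does not c-command the pronoun — Principle B does not apply; allowed.
— Leo's cousin: subject of the clause headed by 'reported'; c-commands the pronoun but lies outside its binding domain — allowed.
— Omar: possessor inside the subject DP of the matrix clause; does not c-command the pronoun — Principle B does not apply; allowed.
— Omar's assistant: subject of the matrix clause; c-commands the pronoun but lies outside its binding domain — allowed.
— Tom: subject of the clause headed by 'criticized'; c-commands the pronoun within its binding domain — blocked (Principle B).

Leo, Leo's cousin, Omar, Omar's assistant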